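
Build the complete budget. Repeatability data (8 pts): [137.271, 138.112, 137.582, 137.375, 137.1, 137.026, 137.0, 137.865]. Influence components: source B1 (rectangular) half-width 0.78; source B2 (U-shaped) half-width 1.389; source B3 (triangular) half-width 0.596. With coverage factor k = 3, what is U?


mean = (137.271 + 138.112 + 137.582 + 137.375 + 137.1 + 137.026 + 137.0 + 137.865) / 8 = 137.416375
s = sqrt(sum((x - mean)^2)/(n-1)) = 0.40730646
u_A = s / sqrt(n) = 0.40730646 / sqrt(8) = 0.14400458
u_B1 = 0.78 / sqrt(3) = 0.45033321
u_B2 = 1.389 / sqrt(2) = 0.98217132
u_B3 = 0.596 / sqrt(6) = 0.24331598
uc = sqrt(0.14400458^2 + 0.45033321^2 + 0.98217132^2 + 0.24331598^2) = 1.1168708
U = k * uc = 3 * 1.1168708
U = 3.3506

3.3506


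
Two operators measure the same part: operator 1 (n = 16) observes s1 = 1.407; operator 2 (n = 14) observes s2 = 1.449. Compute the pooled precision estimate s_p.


s_p = sqrt(((n1-1)*s1^2 + (n2-1)*s2^2) / (n1+n2-2))
numerator = (16-1)*1.407^2 + (14-1)*1.449^2 = 29.694735 + 27.294813 = 56.989548
denominator = 16 + 14 - 2 = 28
s_p^2 = 56.989548 / 28 = 2.035341
s_p = sqrt(2.035341) = 1.4267

1.4267


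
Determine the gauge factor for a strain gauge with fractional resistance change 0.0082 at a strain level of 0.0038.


GF = (dR/R) / epsilon
= 0.0082 / 0.0038
= 2.1579

2.1579


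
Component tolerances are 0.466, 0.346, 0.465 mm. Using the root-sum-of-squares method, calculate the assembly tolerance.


RSS = sqrt(0.466^2 + 0.346^2 + 0.465^2)
= sqrt(0.553097)
= 0.7437

0.7437


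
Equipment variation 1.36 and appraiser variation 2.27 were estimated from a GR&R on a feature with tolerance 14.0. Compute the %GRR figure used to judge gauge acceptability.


GRR = sqrt(EV^2 + AV^2) = sqrt(1.36^2 + 2.27^2) = 2.6462237
%GRR = GRR / tol * 100 = 2.6462237 / 14.0 * 100
%GRR = 18.9016

18.9016


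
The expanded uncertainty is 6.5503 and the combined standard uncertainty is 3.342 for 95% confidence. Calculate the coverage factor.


k = U / uc
k = 6.5503 / 3.342
k = 1.96

1.96


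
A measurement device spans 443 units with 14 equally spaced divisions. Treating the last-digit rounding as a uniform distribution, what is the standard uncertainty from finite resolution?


resolution = range / divisions
resolution = 443 / 14 = 31.642857
u_res = resolution / (2*sqrt(3))
u_res = 31.642857 / 3.4641016
u_res = 9.1345

9.1345


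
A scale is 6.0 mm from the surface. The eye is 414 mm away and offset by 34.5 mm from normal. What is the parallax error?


error = h * offset / d
= 6.0 * 34.5 / 414
= 0.5000

0.5000


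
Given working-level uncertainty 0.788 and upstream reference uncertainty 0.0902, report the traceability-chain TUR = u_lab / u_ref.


TUR = u_lab / u_ref
= 0.788 / 0.0902
= 8.7361

8.7361


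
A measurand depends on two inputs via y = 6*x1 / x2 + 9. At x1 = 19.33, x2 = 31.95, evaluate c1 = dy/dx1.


y = 6*x1 / x2 + 9
dy/dx1 = 6/x2
Evaluate at x2 = 31.95: c1 = 6 / 31.95
c1 = 0.1878

0.1878


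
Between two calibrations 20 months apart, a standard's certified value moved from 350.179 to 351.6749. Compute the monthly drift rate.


rate = (v2 - v1) / months
= (351.6749 - 350.179) / 20
= 1.4959 / 20
= 0.0748

0.0748


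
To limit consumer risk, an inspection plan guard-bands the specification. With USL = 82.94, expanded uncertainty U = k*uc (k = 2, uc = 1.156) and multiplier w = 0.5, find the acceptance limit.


U = k * uc = 2 * 1.156 = 2.312
guard band g = w * U = 0.5 * 2.312 = 1.156
AL = USL - g = 82.94 - 1.156
AL = 81.7840

81.7840


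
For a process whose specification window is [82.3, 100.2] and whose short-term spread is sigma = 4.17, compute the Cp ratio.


Cp = (USL - LSL) / (6 * sigma)
= (100.2 - 82.3) / (6 * 4.17)
= 17.9000 / 25.0200
= 0.7154

0.7154


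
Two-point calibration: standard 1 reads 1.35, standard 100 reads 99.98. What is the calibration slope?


slope = (y2 - y1) / (x2 - x1)
= (99.98 - 1.35) / (100 - 1)
= 98.6300 / 99
= 0.9963

0.9963


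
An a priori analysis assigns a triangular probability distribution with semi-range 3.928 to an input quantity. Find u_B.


u_B = half_width / sqrt(6)
u_B = 3.928 / 2.4494897
u_B = 1.6036

1.6036


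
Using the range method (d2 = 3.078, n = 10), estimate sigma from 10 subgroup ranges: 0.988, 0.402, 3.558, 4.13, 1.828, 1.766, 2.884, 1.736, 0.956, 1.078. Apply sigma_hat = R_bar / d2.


R_bar = (0.988 + 0.402 + 3.558 + 4.13 + 1.828 + 1.766 + 2.884 + 1.736 + 0.956 + 1.078) / 10
R_bar = 19.326 / 10 = 1.9326
sigma_hat = R_bar / d2 = 1.9326 / 3.078 = 0.6279

0.6279


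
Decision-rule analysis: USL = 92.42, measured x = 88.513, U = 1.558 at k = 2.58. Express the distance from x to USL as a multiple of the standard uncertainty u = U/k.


u = U / k = 1.558 / 2.58 = 0.60387597
margin = |USL - x| = |92.42 - 88.513| = 3.907
z = margin / u = 3.907 / 0.60387597
z = 6.4699

6.4699


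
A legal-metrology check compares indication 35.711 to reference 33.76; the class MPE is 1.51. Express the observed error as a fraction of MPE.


e = indication - reference = 35.711 - 33.76 = 1.9510
|e| = 1.9510
ratio = |e| / MPE = 1.9510 / 1.51
ratio = 1.2921

1.2921


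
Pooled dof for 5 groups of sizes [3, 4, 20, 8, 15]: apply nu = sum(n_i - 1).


nu = sum_i (n_i - 1)
nu = ((3 - 1) + (4 - 1) + (20 - 1) + (8 - 1) + (15 - 1))
nu = 2 + 3 + 19 + 7 + 14
nu = 45

45


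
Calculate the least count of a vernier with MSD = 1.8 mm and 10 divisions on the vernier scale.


LC = MSD / n_div
= 1.8 / 10
= 0.1800

0.1800


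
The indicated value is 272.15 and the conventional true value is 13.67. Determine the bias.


Systematic error = measured - true
= 272.15 - 13.67
= 258.4800

258.4800


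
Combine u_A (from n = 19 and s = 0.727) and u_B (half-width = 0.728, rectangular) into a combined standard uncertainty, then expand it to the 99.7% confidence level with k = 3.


u_A = s / sqrt(n) = 0.727 / sqrt(19) = 0.16678524
u_B = half_width / sqrt(3) = 0.728 / sqrt(3) = 0.420311
uc = sqrt(u_A^2 + u_B^2) = sqrt(0.16678524^2 + 0.420311^2) = 0.45219316
U = k * uc = 3 * 0.45219316
U = 1.3566

1.3566


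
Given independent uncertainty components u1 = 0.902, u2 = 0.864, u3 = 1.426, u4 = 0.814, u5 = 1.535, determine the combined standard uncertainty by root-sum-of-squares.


uc = sqrt(0.902^2 + 0.864^2 + 1.426^2 + 0.814^2 + 1.535^2)
uc = sqrt(6.612397)
uc = 2.5715

2.5715


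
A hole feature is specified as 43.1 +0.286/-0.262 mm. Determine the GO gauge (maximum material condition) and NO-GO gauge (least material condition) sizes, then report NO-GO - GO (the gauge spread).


GO = nominal - lower_tol (smallest hole = maximum material condition)
GO = 43.1 - 0.262 = 42.838
NO-GO = nominal + upper_tol (largest hole = least material condition)
NO-GO = 43.1 + 0.286 = 43.386
spread = NO-GO - GO = 43.386 - 42.838 = 0.5480

0.5480


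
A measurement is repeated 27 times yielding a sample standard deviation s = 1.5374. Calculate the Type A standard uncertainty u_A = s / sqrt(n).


u_A = s / sqrt(n)
u_A = 1.5374 / sqrt(27)
u_A = 1.5374 / 5.1961524
u_A = 0.2959

0.2959


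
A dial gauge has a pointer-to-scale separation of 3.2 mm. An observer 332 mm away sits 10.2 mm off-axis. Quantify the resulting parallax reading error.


error = h * offset / d
= 3.2 * 10.2 / 332
= 0.0983

0.0983


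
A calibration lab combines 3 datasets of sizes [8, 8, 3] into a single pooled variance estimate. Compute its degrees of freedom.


nu = sum_i (n_i - 1)
nu = ((8 - 1) + (8 - 1) + (3 - 1))
nu = 7 + 7 + 2
nu = 16

16


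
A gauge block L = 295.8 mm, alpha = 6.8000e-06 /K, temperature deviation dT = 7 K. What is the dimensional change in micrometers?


dL = L * alpha * dT
= 295.8 * 6.8000e-06 * 7
= 0.0140801 mm
dL_um = 0.0140801 * 1000 = 14.0801 um

14.0801


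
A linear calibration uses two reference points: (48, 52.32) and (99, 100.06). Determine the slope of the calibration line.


slope = (y2 - y1) / (x2 - x1)
= (100.06 - 52.32) / (99 - 48)
= 47.7400 / 51
= 0.9361

0.9361


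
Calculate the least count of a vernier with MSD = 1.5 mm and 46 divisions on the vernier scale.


LC = MSD / n_div
= 1.5 / 46
= 0.0326

0.0326


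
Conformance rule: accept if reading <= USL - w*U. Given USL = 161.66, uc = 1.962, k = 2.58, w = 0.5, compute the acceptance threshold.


U = k * uc = 2.58 * 1.962 = 5.06196
guard band g = w * U = 0.5 * 5.06196 = 2.53098
AL = USL - g = 161.66 - 2.53098
AL = 159.1290

159.1290


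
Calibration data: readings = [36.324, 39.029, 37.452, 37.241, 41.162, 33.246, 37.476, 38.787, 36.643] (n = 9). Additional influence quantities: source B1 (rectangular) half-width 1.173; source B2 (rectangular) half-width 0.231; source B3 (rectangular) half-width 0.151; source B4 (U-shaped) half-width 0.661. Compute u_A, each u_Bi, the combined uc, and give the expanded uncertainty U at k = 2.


mean = (36.324 + 39.029 + 37.452 + 37.241 + 41.162 + 33.246 + 37.476 + 38.787 + 36.643) / 9 = 37.48444444
s = sqrt(sum((x - mean)^2)/(n-1)) = 2.1704314
u_A = s / sqrt(n) = 2.1704314 / sqrt(9) = 0.72347713
u_B1 = 1.173 / sqrt(3) = 0.67723187
u_B2 = 0.231 / sqrt(3) = 0.13336791
u_B3 = 0.151 / sqrt(3) = 0.087179891
u_B4 = 0.661 / sqrt(2) = 0.46739758
uc = sqrt(0.72347713^2 + 0.67723187^2 + 0.13336791^2 + 0.087179891^2 + 0.46739758^2) = 1.1072082
U = k * uc = 2 * 1.1072082
U = 2.2144

2.2144


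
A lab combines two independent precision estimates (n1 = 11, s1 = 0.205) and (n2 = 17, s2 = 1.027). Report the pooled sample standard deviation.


s_p = sqrt(((n1-1)*s1^2 + (n2-1)*s2^2) / (n1+n2-2))
numerator = (11-1)*0.205^2 + (17-1)*1.027^2 = 0.42025 + 16.875664 = 17.295914
denominator = 11 + 17 - 2 = 26
s_p^2 = 17.295914 / 26 = 0.66522746
s_p = sqrt(0.66522746) = 0.8156

0.8156


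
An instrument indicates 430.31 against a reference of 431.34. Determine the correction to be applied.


Correction = standard - reading
= 431.34 - 430.31
= 1.0300

1.0300


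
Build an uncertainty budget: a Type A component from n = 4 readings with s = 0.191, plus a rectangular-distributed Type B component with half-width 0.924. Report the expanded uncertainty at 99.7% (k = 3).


u_A = s / sqrt(n) = 0.191 / sqrt(4) = 0.0955
u_B = half_width / sqrt(3) = 0.924 / sqrt(3) = 0.53347165
uc = sqrt(u_A^2 + u_B^2) = sqrt(0.0955^2 + 0.53347165^2) = 0.54195226
U = k * uc = 3 * 0.54195226
U = 1.6259

1.6259


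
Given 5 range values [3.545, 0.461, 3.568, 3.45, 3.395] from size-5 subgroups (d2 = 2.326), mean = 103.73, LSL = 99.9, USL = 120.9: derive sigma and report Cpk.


R_bar = (3.545 + 0.461 + 3.568 + 3.45 + 3.395) / 5 = 2.8838
sigma = R_bar / d2 = 2.8838 / 2.326 = 1.2398108
Cp = (USL - LSL)/(6*sigma) = (120.9 - 99.9)/(6*1.2398108) = 2.8230
Cpu = (120.9 - 103.73)/(3*1.2398108) = 4.6163
Cpl = (103.73 - 99.9)/(3*1.2398108) = 1.0297
Cpk = min(Cpu, Cpl) = 1.0297

1.0297


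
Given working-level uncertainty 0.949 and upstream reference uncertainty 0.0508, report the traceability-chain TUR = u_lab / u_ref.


TUR = u_lab / u_ref
= 0.949 / 0.0508
= 18.6811

18.6811


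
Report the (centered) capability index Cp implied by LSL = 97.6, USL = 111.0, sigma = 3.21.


Cp = (USL - LSL) / (6 * sigma)
= (111.0 - 97.6) / (6 * 3.21)
= 13.4000 / 19.2600
= 0.6957

0.6957


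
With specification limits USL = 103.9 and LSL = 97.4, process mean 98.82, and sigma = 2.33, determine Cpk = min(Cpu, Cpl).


Cpu = (USL - mean) / (3*sigma) = (103.9 - 98.82) / (3*2.33) = 0.7268
Cpl = (mean - LSL) / (3*sigma) = (98.82 - 97.4) / (3*2.33) = 0.2031
Cpk = min(Cpu, Cpl) = 0.2031

0.2031


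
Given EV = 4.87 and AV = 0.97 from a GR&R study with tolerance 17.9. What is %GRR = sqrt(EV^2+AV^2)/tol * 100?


GRR = sqrt(EV^2 + AV^2) = sqrt(4.87^2 + 0.97^2) = 4.9656621
%GRR = GRR / tol * 100 = 4.9656621 / 17.9 * 100
%GRR = 27.7411

27.7411


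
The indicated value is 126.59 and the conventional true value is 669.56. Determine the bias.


Systematic error = measured - true
= 126.59 - 669.56
= -542.9700

-542.9700


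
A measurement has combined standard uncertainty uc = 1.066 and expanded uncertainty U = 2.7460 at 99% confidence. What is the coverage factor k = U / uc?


k = U / uc
k = 2.7460 / 1.066
k = 2.576

2.576


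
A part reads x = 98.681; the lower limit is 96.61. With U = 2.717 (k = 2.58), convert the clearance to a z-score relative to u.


u = U / k = 2.717 / 2.58 = 1.0531008
margin = |LSL - x| = |96.61 - 98.681| = 2.071
z = margin / u = 2.071 / 1.0531008
z = 1.9666

1.9666


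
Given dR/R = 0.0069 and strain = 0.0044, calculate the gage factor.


GF = (dR/R) / epsilon
= 0.0069 / 0.0044
= 1.5682

1.5682


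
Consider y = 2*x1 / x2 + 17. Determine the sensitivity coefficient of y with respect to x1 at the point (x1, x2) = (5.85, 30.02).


y = 2*x1 / x2 + 17
dy/dx1 = 2/x2
Evaluate at x2 = 30.02: c1 = 2 / 30.02
c1 = 0.0666

0.0666


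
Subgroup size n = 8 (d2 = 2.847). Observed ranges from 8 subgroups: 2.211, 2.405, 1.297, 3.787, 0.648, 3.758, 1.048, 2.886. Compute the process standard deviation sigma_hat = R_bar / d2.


R_bar = (2.211 + 2.405 + 1.297 + 3.787 + 0.648 + 3.758 + 1.048 + 2.886) / 8
R_bar = 18.04 / 8 = 2.255
sigma_hat = R_bar / d2 = 2.255 / 2.847 = 0.7921

0.7921


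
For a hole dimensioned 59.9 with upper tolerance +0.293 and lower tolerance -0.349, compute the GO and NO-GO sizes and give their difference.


GO = nominal - lower_tol (smallest hole = maximum material condition)
GO = 59.9 - 0.349 = 59.551
NO-GO = nominal + upper_tol (largest hole = least material condition)
NO-GO = 59.9 + 0.293 = 60.193
spread = NO-GO - GO = 60.193 - 59.551 = 0.6420

0.6420


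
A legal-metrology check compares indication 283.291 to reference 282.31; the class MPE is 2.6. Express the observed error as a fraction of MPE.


e = indication - reference = 283.291 - 282.31 = 0.9810
|e| = 0.9810
ratio = |e| / MPE = 0.9810 / 2.6
ratio = 0.3773

0.3773


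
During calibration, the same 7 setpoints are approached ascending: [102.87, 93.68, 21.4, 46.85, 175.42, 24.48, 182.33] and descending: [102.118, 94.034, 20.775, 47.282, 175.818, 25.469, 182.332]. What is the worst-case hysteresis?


|102.87 - 102.118| = 0.7520
|93.68 - 94.034| = 0.3540
|21.4 - 20.775| = 0.6250
|46.85 - 47.282| = 0.4320
|175.42 - 175.818| = 0.3980
|24.48 - 25.469| = 0.9890
|182.33 - 182.332| = 0.0020
hysteresis = max(diffs) = 0.9890

0.9890


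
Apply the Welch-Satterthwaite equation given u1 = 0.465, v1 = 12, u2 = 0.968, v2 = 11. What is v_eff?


uc = sqrt(u1^2 + u2^2) = sqrt(0.465^2 + 0.968^2) = 1.0738943
v_eff = uc^4 / (u1^4/v1 + u2^4/v2)
= 1.0738943^4 / (0.465^4/12 + 0.968^4/11)
= 1.3299832 / 0.083715557
v_eff = 15.8869

15.8869


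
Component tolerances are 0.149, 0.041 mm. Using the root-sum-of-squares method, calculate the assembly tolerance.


RSS = sqrt(0.149^2 + 0.041^2)
= sqrt(0.023882)
= 0.1545

0.1545


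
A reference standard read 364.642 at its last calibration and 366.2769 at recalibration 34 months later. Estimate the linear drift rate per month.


rate = (v2 - v1) / months
= (366.2769 - 364.642) / 34
= 1.6349 / 34
= 0.0481

0.0481


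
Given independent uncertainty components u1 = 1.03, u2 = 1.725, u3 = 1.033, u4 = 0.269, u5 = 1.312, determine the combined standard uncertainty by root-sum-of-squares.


uc = sqrt(1.03^2 + 1.725^2 + 1.033^2 + 0.269^2 + 1.312^2)
uc = sqrt(6.897319)
uc = 2.6263

2.6263


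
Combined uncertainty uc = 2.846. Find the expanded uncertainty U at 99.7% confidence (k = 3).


U = k * uc
U = 3 * 2.846
U = 8.5380

8.5380


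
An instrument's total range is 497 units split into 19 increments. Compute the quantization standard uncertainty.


resolution = range / divisions
resolution = 497 / 19 = 26.157895
u_res = resolution / (2*sqrt(3))
u_res = 26.157895 / 3.4641016
u_res = 7.5511

7.5511


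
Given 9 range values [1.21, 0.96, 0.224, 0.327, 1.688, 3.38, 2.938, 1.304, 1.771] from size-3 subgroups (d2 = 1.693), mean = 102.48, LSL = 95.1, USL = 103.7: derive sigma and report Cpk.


R_bar = (1.21 + 0.96 + 0.224 + 0.327 + 1.688 + 3.38 + 2.938 + 1.304 + 1.771) / 9 = 1.5335556
sigma = R_bar / d2 = 1.5335556 / 1.693 = 0.90582138
Cp = (USL - LSL)/(6*sigma) = (103.7 - 95.1)/(6*0.90582138) = 1.5824
Cpu = (103.7 - 102.48)/(3*0.90582138) = 0.4489
Cpl = (102.48 - 95.1)/(3*0.90582138) = 2.7158
Cpk = min(Cpu, Cpl) = 0.4489

0.4489


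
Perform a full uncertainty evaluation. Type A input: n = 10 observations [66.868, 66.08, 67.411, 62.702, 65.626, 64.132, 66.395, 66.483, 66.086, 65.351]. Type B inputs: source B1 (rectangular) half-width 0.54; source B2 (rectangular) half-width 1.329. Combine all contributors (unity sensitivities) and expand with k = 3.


mean = (66.868 + 66.08 + 67.411 + 62.702 + 65.626 + 64.132 + 66.395 + 66.483 + 66.086 + 65.351) / 10 = 65.7134
s = sqrt(sum((x - mean)^2)/(n-1)) = 1.3845723
u_A = s / sqrt(n) = 1.3845723 / sqrt(10) = 0.43784021
u_B1 = 0.54 / sqrt(3) = 0.31176915
u_B2 = 1.329 / sqrt(3) = 0.76729851
uc = sqrt(0.43784021^2 + 0.31176915^2 + 0.76729851^2) = 0.93683032
U = k * uc = 3 * 0.93683032
U = 2.8105

2.8105


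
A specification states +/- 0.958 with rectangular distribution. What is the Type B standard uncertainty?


u_B = half_width / sqrt(3)
u_B = 0.958 / 1.7320508
u_B = 0.5531

0.5531


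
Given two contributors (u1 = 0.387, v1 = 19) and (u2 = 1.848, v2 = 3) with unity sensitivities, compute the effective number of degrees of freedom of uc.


uc = sqrt(u1^2 + u2^2) = sqrt(0.387^2 + 1.848^2) = 1.8880871
v_eff = uc^4 / (u1^4/v1 + u2^4/v2)
= 1.8880871^4 / (0.387^4/19 + 1.848^4/3)
= 12.708319 / 3.8888257
v_eff = 3.2679

3.2679


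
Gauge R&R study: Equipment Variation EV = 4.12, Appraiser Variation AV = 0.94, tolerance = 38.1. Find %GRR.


GRR = sqrt(EV^2 + AV^2) = sqrt(4.12^2 + 0.94^2) = 4.2258727
%GRR = GRR / tol * 100 = 4.2258727 / 38.1 * 100
%GRR = 11.0915

11.0915


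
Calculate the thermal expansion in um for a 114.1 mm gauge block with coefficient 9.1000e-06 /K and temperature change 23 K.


dL = L * alpha * dT
= 114.1 * 9.1000e-06 * 23
= 0.0238811 mm
dL_um = 0.0238811 * 1000 = 23.8811 um

23.8811


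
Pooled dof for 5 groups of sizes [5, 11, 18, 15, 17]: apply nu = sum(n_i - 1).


nu = sum_i (n_i - 1)
nu = ((5 - 1) + (11 - 1) + (18 - 1) + (15 - 1) + (17 - 1))
nu = 4 + 10 + 17 + 14 + 16
nu = 61

61


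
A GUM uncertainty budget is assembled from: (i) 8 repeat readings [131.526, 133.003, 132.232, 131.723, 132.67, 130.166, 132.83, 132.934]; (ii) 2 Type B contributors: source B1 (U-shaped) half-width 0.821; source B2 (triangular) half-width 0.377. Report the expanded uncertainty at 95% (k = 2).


mean = (131.526 + 133.003 + 132.232 + 131.723 + 132.67 + 130.166 + 132.83 + 132.934) / 8 = 132.1355
s = sqrt(sum((x - mean)^2)/(n-1)) = 0.97013018
u_A = s / sqrt(n) = 0.97013018 / sqrt(8) = 0.34299281
u_B1 = 0.821 / sqrt(2) = 0.58053467
u_B2 = 0.377 / sqrt(6) = 0.15390961
uc = sqrt(0.34299281^2 + 0.58053467^2 + 0.15390961^2) = 0.69163049
U = k * uc = 2 * 0.69163049
U = 1.3833

1.3833


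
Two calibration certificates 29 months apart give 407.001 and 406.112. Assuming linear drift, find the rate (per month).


rate = (v2 - v1) / months
= (406.112 - 407.001) / 29
= -0.8890 / 29
= -0.0307

-0.0307


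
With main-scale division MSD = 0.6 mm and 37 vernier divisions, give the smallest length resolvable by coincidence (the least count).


LC = MSD / n_div
= 0.6 / 37
= 0.0162

0.0162


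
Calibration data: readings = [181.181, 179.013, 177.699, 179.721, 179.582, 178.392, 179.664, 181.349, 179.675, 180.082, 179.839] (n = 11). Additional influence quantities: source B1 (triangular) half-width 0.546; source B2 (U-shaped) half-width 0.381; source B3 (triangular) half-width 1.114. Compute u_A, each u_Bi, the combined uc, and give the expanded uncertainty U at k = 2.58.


mean = (181.181 + 179.013 + 177.699 + 179.721 + 179.582 + 178.392 + 179.664 + 181.349 + 179.675 + 180.082 + 179.839) / 11 = 179.6542727
s = sqrt(sum((x - mean)^2)/(n-1)) = 1.0610337
u_A = s / sqrt(n) = 1.0610337 / sqrt(11) = 0.3199137
u_B1 = 0.546 / sqrt(6) = 0.22290357
u_B2 = 0.381 / sqrt(2) = 0.26940768
u_B3 = 1.114 / sqrt(6) = 0.4547886
uc = sqrt(0.3199137^2 + 0.22290357^2 + 0.26940768^2 + 0.4547886^2) = 0.65684393
U = k * uc = 2.58 * 0.65684393
U = 1.6947

1.6947


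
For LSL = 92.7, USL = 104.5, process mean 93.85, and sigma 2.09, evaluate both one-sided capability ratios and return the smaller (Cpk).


Cpu = (USL - mean) / (3*sigma) = (104.5 - 93.85) / (3*2.09) = 1.6986
Cpl = (mean - LSL) / (3*sigma) = (93.85 - 92.7) / (3*2.09) = 0.1834
Cpk = min(Cpu, Cpl) = 0.1834

0.1834


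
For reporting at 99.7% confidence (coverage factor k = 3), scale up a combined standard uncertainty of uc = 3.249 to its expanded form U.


U = k * uc
U = 3 * 3.249
U = 9.7470

9.7470


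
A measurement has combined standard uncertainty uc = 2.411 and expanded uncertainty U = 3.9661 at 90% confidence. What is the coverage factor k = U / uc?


k = U / uc
k = 3.9661 / 2.411
k = 1.645

1.645


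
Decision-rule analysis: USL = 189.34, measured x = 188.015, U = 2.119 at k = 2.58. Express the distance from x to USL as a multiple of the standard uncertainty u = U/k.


u = U / k = 2.119 / 2.58 = 0.82131783
margin = |USL - x| = |189.34 - 188.015| = 1.325
z = margin / u = 1.325 / 0.82131783
z = 1.6133

1.6133


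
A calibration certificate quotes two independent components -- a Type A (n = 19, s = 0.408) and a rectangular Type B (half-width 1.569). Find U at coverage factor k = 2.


u_A = s / sqrt(n) = 0.408 / sqrt(19) = 0.093601619
u_B = half_width / sqrt(3) = 1.569 / sqrt(3) = 0.90586257
uc = sqrt(u_A^2 + u_B^2) = sqrt(0.093601619^2 + 0.90586257^2) = 0.9106856
U = k * uc = 2 * 0.9106856
U = 1.8214

1.8214


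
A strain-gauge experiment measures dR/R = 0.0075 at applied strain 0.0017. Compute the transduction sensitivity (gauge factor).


GF = (dR/R) / epsilon
= 0.0075 / 0.0017
= 4.4118

4.4118


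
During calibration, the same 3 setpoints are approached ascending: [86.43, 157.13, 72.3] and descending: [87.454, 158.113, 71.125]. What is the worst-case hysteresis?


|86.43 - 87.454| = 1.0240
|157.13 - 158.113| = 0.9830
|72.3 - 71.125| = 1.1750
hysteresis = max(diffs) = 1.1750

1.1750


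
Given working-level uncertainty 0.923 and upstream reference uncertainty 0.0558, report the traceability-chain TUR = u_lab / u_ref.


TUR = u_lab / u_ref
= 0.923 / 0.0558
= 16.5412

16.5412


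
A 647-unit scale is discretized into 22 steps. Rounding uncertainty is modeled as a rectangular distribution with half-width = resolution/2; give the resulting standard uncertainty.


resolution = range / divisions
resolution = 647 / 22 = 29.409091
u_res = resolution / (2*sqrt(3))
u_res = 29.409091 / 3.4641016
u_res = 8.4897

8.4897


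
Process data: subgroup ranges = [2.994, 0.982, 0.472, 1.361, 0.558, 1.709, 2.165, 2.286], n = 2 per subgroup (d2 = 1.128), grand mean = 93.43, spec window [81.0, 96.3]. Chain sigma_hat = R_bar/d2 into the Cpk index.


R_bar = (2.994 + 0.982 + 0.472 + 1.361 + 0.558 + 1.709 + 2.165 + 2.286) / 8 = 1.565875
sigma = R_bar / d2 = 1.565875 / 1.128 = 1.3881871
Cp = (USL - LSL)/(6*sigma) = (96.3 - 81.0)/(6*1.3881871) = 1.8369
Cpu = (96.3 - 93.43)/(3*1.3881871) = 0.6891
Cpl = (93.43 - 81.0)/(3*1.3881871) = 2.9847
Cpk = min(Cpu, Cpl) = 0.6891

0.6891


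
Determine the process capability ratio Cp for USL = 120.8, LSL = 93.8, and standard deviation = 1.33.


Cp = (USL - LSL) / (6 * sigma)
= (120.8 - 93.8) / (6 * 1.33)
= 27.0000 / 7.9800
= 3.3835

3.3835


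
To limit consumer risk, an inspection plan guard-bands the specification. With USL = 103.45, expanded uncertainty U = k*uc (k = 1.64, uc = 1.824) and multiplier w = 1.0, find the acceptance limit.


U = k * uc = 1.64 * 1.824 = 2.99136
guard band g = w * U = 1.0 * 2.99136 = 2.99136
AL = USL - g = 103.45 - 2.99136
AL = 100.4586

100.4586


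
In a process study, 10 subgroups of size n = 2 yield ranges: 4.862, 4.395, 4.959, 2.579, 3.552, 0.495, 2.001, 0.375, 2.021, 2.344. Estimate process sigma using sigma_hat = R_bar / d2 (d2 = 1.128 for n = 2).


R_bar = (4.862 + 4.395 + 4.959 + 2.579 + 3.552 + 0.495 + 2.001 + 0.375 + 2.021 + 2.344) / 10
R_bar = 27.583 / 10 = 2.7583
sigma_hat = R_bar / d2 = 2.7583 / 1.128 = 2.4453

2.4453


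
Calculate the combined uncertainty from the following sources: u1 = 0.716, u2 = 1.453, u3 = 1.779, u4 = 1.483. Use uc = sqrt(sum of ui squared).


uc = sqrt(0.716^2 + 1.453^2 + 1.779^2 + 1.483^2)
uc = sqrt(7.987995)
uc = 2.8263

2.8263


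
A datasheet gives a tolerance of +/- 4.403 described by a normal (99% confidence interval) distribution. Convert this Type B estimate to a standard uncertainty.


u_B = half_width / 2.576
u_B = 4.403 / 2.576
u_B = 1.7092

1.7092


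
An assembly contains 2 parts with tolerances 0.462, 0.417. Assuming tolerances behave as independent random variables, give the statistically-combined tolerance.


RSS = sqrt(0.462^2 + 0.417^2)
= sqrt(0.387333)
= 0.6224

0.6224


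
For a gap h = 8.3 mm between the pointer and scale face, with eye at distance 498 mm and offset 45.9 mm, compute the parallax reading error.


error = h * offset / d
= 8.3 * 45.9 / 498
= 0.7650

0.7650


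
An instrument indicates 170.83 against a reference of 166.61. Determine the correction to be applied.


Correction = standard - reading
= 166.61 - 170.83
= -4.2200

-4.2200


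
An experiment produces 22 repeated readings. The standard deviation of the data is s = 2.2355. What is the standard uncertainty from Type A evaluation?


u_A = s / sqrt(n)
u_A = 2.2355 / sqrt(22)
u_A = 2.2355 / 4.6904158
u_A = 0.4766

0.4766


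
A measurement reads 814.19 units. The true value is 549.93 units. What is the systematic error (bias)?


Systematic error = measured - true
= 814.19 - 549.93
= 264.2600

264.2600


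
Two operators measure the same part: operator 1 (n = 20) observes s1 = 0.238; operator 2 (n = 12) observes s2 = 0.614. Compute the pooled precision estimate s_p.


s_p = sqrt(((n1-1)*s1^2 + (n2-1)*s2^2) / (n1+n2-2))
numerator = (20-1)*0.238^2 + (12-1)*0.614^2 = 1.076236 + 4.146956 = 5.223192
denominator = 20 + 12 - 2 = 30
s_p^2 = 5.223192 / 30 = 0.1741064
s_p = sqrt(0.1741064) = 0.4173

0.4173


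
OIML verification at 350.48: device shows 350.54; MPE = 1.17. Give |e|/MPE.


e = indication - reference = 350.54 - 350.48 = 0.0600
|e| = 0.0600
ratio = |e| / MPE = 0.0600 / 1.17
ratio = 0.0513

0.0513


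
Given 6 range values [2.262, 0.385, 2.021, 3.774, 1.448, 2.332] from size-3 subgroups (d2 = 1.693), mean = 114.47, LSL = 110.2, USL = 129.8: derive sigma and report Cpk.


R_bar = (2.262 + 0.385 + 2.021 + 3.774 + 1.448 + 2.332) / 6 = 2.037
sigma = R_bar / d2 = 2.037 / 1.693 = 1.2031896
Cp = (USL - LSL)/(6*sigma) = (129.8 - 110.2)/(6*1.2031896) = 2.7150
Cpu = (129.8 - 114.47)/(3*1.2031896) = 4.2470
Cpl = (114.47 - 110.2)/(3*1.2031896) = 1.1830
Cpk = min(Cpu, Cpl) = 1.1830

1.1830


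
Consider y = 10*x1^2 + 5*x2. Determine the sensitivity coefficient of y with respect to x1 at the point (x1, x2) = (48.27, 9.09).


y = 10*x1^2 + 5*x2
dy/dx1 = 2*10*x1
Evaluate at x1 = 48.27: c1 = 20 * 48.27
c1 = 965.4000

965.4000


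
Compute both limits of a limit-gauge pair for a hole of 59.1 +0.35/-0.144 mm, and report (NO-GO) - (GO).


GO = nominal - lower_tol (smallest hole = maximum material condition)
GO = 59.1 - 0.144 = 58.956
NO-GO = nominal + upper_tol (largest hole = least material condition)
NO-GO = 59.1 + 0.35 = 59.45
spread = NO-GO - GO = 59.45 - 58.956 = 0.4940

0.4940


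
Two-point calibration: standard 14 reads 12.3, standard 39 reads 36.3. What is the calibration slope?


slope = (y2 - y1) / (x2 - x1)
= (36.3 - 12.3) / (39 - 14)
= 24.0000 / 25
= 0.9600

0.9600


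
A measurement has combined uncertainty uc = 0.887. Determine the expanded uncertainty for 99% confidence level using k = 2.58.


U = k * uc
U = 2.58 * 0.887
U = 2.2885

2.2885


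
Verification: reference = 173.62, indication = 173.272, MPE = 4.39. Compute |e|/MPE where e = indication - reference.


e = indication - reference = 173.272 - 173.62 = -0.3480
|e| = 0.3480
ratio = |e| / MPE = 0.3480 / 4.39
ratio = 0.0793

0.0793


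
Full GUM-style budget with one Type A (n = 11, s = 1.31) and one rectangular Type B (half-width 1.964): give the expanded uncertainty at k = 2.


u_A = s / sqrt(n) = 1.31 / sqrt(11) = 0.39497986
u_B = half_width / sqrt(3) = 1.964 / sqrt(3) = 1.1339159
uc = sqrt(u_A^2 + u_B^2) = sqrt(0.39497986^2 + 1.1339159^2) = 1.2007391
U = k * uc = 2 * 1.2007391
U = 2.4015

2.4015


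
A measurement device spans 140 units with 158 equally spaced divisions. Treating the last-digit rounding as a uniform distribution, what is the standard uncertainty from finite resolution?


resolution = range / divisions
resolution = 140 / 158 = 0.88607595
u_res = resolution / (2*sqrt(3))
u_res = 0.88607595 / 3.4641016
u_res = 0.2558

0.2558


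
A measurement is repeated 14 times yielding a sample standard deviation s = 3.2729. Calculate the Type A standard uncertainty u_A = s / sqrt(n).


u_A = s / sqrt(n)
u_A = 3.2729 / sqrt(14)
u_A = 3.2729 / 3.7416574
u_A = 0.8747

0.8747


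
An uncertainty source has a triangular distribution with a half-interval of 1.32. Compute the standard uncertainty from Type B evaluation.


u_B = half_width / sqrt(6)
u_B = 1.32 / 2.4494897
u_B = 0.5389

0.5389


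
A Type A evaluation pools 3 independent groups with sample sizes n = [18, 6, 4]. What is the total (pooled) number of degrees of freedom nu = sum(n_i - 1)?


nu = sum_i (n_i - 1)
nu = ((18 - 1) + (6 - 1) + (4 - 1))
nu = 17 + 5 + 3
nu = 25

25


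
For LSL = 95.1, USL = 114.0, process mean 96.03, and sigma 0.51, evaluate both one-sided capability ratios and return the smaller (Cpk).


Cpu = (USL - mean) / (3*sigma) = (114.0 - 96.03) / (3*0.51) = 11.7451
Cpl = (mean - LSL) / (3*sigma) = (96.03 - 95.1) / (3*0.51) = 0.6078
Cpk = min(Cpu, Cpl) = 0.6078

0.6078


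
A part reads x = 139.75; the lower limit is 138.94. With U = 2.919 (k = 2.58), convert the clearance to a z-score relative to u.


u = U / k = 2.919 / 2.58 = 1.1313953
margin = |LSL - x| = |138.94 - 139.75| = 0.81
z = margin / u = 0.81 / 1.1313953
z = 0.7159

0.7159


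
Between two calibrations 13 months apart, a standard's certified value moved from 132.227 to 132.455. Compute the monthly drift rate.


rate = (v2 - v1) / months
= (132.455 - 132.227) / 13
= 0.2280 / 13
= 0.0175

0.0175


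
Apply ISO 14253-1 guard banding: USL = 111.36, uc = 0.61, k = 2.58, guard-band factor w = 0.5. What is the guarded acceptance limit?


U = k * uc = 2.58 * 0.61 = 1.5738
guard band g = w * U = 0.5 * 1.5738 = 0.7869
AL = USL - g = 111.36 - 0.7869
AL = 110.5731

110.5731


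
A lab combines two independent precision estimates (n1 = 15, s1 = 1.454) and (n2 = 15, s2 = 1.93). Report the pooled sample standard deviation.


s_p = sqrt(((n1-1)*s1^2 + (n2-1)*s2^2) / (n1+n2-2))
numerator = (15-1)*1.454^2 + (15-1)*1.93^2 = 29.597624 + 52.1486 = 81.746224
denominator = 15 + 15 - 2 = 28
s_p^2 = 81.746224 / 28 = 2.919508
s_p = sqrt(2.919508) = 1.7087

1.7087


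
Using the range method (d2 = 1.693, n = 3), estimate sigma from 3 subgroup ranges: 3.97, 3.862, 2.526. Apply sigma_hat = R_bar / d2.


R_bar = (3.97 + 3.862 + 2.526) / 3
R_bar = 10.358 / 3 = 3.4526667
sigma_hat = R_bar / d2 = 3.4526667 / 1.693 = 2.0394

2.0394


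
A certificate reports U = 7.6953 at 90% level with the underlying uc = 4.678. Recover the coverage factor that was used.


k = U / uc
k = 7.6953 / 4.678
k = 1.645

1.645


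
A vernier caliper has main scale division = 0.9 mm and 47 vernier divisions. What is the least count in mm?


LC = MSD / n_div
= 0.9 / 47
= 0.0191

0.0191


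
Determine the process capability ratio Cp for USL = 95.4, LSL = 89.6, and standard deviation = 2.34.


Cp = (USL - LSL) / (6 * sigma)
= (95.4 - 89.6) / (6 * 2.34)
= 5.8000 / 14.0400
= 0.4131

0.4131


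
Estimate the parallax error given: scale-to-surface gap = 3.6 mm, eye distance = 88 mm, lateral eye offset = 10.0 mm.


error = h * offset / d
= 3.6 * 10.0 / 88
= 0.4091

0.4091


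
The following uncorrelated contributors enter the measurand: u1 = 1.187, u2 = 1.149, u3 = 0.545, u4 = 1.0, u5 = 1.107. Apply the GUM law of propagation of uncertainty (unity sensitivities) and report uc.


uc = sqrt(1.187^2 + 1.149^2 + 0.545^2 + 1.0^2 + 1.107^2)
uc = sqrt(5.251644)
uc = 2.2916

2.2916


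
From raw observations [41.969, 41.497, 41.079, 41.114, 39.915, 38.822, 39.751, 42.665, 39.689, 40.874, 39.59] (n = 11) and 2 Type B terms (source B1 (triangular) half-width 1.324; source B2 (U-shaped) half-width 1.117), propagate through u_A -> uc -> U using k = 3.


mean = (41.969 + 41.497 + 41.079 + 41.114 + 39.915 + 38.822 + 39.751 + 42.665 + 39.689 + 40.874 + 39.59) / 11 = 40.63318182
s = sqrt(sum((x - mean)^2)/(n-1)) = 1.1705096
u_A = s / sqrt(n) = 1.1705096 / sqrt(11) = 0.35292192
u_B1 = 1.324 / sqrt(6) = 0.54052074
u_B2 = 1.117 / sqrt(2) = 0.78983827
uc = sqrt(0.35292192^2 + 0.54052074^2 + 0.78983827^2) = 1.0200789
U = k * uc = 3 * 1.0200789
U = 3.0602

3.0602


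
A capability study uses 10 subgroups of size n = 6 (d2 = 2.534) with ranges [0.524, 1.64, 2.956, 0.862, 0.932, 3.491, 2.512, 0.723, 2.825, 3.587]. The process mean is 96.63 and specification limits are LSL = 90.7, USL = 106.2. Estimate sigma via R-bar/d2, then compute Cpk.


R_bar = (0.524 + 1.64 + 2.956 + 0.862 + 0.932 + 3.491 + 2.512 + 0.723 + 2.825 + 3.587) / 10 = 2.0052
sigma = R_bar / d2 = 2.0052 / 2.534 = 0.79131807
Cp = (USL - LSL)/(6*sigma) = (106.2 - 90.7)/(6*0.79131807) = 3.2646
Cpu = (106.2 - 96.63)/(3*0.79131807) = 4.0312
Cpl = (96.63 - 90.7)/(3*0.79131807) = 2.4979
Cpk = min(Cpu, Cpl) = 2.4979

2.4979


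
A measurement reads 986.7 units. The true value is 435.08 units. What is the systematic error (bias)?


Systematic error = measured - true
= 986.7 - 435.08
= 551.6200

551.6200


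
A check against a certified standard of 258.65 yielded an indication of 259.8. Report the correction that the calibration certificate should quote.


Correction = standard - reading
= 258.65 - 259.8
= -1.1500

-1.1500


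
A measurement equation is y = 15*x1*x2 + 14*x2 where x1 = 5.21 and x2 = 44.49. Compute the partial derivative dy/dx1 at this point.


y = 15*x1*x2 + 14*x2
dy/dx1 = 15*x2
Evaluate at x2 = 44.49: c1 = 15 * 44.49
c1 = 667.3500

667.3500


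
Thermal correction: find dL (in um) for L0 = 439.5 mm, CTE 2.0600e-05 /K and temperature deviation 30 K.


dL = L * alpha * dT
= 439.5 * 2.0600e-05 * 30
= 0.2716110 mm
dL_um = 0.2716110 * 1000 = 271.6110 um

271.6110


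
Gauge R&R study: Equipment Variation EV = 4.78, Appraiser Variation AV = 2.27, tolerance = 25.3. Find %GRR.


GRR = sqrt(EV^2 + AV^2) = sqrt(4.78^2 + 2.27^2) = 5.2916255
%GRR = GRR / tol * 100 = 5.2916255 / 25.3 * 100
%GRR = 20.9155

20.9155


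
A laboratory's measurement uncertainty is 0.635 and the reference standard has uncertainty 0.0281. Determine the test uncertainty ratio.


TUR = u_lab / u_ref
= 0.635 / 0.0281
= 22.5979

22.5979


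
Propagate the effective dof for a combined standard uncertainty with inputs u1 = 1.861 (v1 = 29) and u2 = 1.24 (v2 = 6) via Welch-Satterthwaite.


uc = sqrt(u1^2 + u2^2) = sqrt(1.861^2 + 1.24^2) = 2.2362739
v_eff = uc^4 / (u1^4/v1 + u2^4/v2)
= 2.2362739^4 / (1.861^4/29 + 1.24^4/6)
= 25.00921 / 0.80764226
v_eff = 30.9657

30.9657


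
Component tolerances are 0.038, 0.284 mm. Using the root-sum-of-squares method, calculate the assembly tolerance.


RSS = sqrt(0.038^2 + 0.284^2)
= sqrt(0.0821)
= 0.2865

0.2865


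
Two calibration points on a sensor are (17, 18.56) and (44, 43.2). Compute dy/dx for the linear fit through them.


slope = (y2 - y1) / (x2 - x1)
= (43.2 - 18.56) / (44 - 17)
= 24.6400 / 27
= 0.9126

0.9126


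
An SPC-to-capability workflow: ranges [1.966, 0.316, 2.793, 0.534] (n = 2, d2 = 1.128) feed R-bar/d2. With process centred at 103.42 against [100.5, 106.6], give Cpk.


R_bar = (1.966 + 0.316 + 2.793 + 0.534) / 4 = 1.40225
sigma = R_bar / d2 = 1.40225 / 1.128 = 1.2431294
Cp = (USL - LSL)/(6*sigma) = (106.6 - 100.5)/(6*1.2431294) = 0.8178
Cpu = (106.6 - 103.42)/(3*1.2431294) = 0.8527
Cpl = (103.42 - 100.5)/(3*1.2431294) = 0.7830
Cpk = min(Cpu, Cpl) = 0.7830

0.7830


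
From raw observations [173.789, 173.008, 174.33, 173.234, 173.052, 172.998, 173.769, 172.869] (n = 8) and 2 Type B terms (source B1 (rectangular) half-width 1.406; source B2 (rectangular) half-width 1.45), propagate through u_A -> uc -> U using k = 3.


mean = (173.789 + 173.008 + 174.33 + 173.234 + 173.052 + 172.998 + 173.769 + 172.869) / 8 = 173.381125
s = sqrt(sum((x - mean)^2)/(n-1)) = 0.52035989
u_A = s / sqrt(n) = 0.52035989 / sqrt(8) = 0.183975
u_B1 = 1.406 / sqrt(3) = 0.81175448
u_B2 = 1.45 / sqrt(3) = 0.83715789
uc = sqrt(0.183975^2 + 0.81175448^2 + 0.83715789^2) = 1.1805192
U = k * uc = 3 * 1.1805192
U = 3.5416

3.5416


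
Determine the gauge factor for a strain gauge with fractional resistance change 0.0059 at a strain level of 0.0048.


GF = (dR/R) / epsilon
= 0.0059 / 0.0048
= 1.2292

1.2292


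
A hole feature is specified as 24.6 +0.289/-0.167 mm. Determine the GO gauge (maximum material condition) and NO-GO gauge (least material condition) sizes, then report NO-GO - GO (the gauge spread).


GO = nominal - lower_tol (smallest hole = maximum material condition)
GO = 24.6 - 0.167 = 24.433
NO-GO = nominal + upper_tol (largest hole = least material condition)
NO-GO = 24.6 + 0.289 = 24.889
spread = NO-GO - GO = 24.889 - 24.433 = 0.4560

0.4560


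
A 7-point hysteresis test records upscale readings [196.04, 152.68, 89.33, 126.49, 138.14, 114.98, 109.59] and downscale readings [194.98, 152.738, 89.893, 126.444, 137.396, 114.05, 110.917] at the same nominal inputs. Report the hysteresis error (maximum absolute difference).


|196.04 - 194.98| = 1.0600
|152.68 - 152.738| = 0.0580
|89.33 - 89.893| = 0.5630
|126.49 - 126.444| = 0.0460
|138.14 - 137.396| = 0.7440
|114.98 - 114.05| = 0.9300
|109.59 - 110.917| = 1.3270
hysteresis = max(diffs) = 1.3270

1.3270


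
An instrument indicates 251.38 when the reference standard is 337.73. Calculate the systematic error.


Systematic error = measured - true
= 251.38 - 337.73
= -86.3500

-86.3500


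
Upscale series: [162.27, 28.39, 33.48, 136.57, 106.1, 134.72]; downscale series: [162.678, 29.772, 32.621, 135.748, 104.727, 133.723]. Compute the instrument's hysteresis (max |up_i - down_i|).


|162.27 - 162.678| = 0.4080
|28.39 - 29.772| = 1.3820
|33.48 - 32.621| = 0.8590
|136.57 - 135.748| = 0.8220
|106.1 - 104.727| = 1.3730
|134.72 - 133.723| = 0.9970
hysteresis = max(diffs) = 1.3820

1.3820


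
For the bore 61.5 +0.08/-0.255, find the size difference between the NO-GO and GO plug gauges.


GO = nominal - lower_tol (smallest hole = maximum material condition)
GO = 61.5 - 0.255 = 61.245
NO-GO = nominal + upper_tol (largest hole = least material condition)
NO-GO = 61.5 + 0.08 = 61.58
spread = NO-GO - GO = 61.58 - 61.245 = 0.3350

0.3350


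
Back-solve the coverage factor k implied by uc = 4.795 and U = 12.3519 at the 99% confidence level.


k = U / uc
k = 12.3519 / 4.795
k = 2.576

2.576


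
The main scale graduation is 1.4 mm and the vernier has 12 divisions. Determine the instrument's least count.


LC = MSD / n_div
= 1.4 / 12
= 0.1167

0.1167


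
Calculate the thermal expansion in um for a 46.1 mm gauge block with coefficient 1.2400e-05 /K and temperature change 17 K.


dL = L * alpha * dT
= 46.1 * 1.2400e-05 * 17
= 0.0097179 mm
dL_um = 0.0097179 * 1000 = 9.7179 um

9.7179


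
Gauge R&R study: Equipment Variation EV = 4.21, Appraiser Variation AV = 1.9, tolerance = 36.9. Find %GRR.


GRR = sqrt(EV^2 + AV^2) = sqrt(4.21^2 + 1.9^2) = 4.6188851
%GRR = GRR / tol * 100 = 4.6188851 / 36.9 * 100
%GRR = 12.5173

12.5173
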